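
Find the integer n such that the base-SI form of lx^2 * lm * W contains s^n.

-3

lx = lm/m² (illuminance = luminous flux per area),
    = m⁻²·cd.
So lx² = m⁻⁴·cd².
lm = cd·sr = cd (luminous flux; sr is dimensionless).
W = J/s (power = energy per time),
    = kg·m²·s⁻³.
Combining: lx²·lm·W = (m⁻⁴·cd²) · cd · (kg·m²·s⁻³) = kg·m⁻²·s⁻³·cd³.
The exponent of s is -3.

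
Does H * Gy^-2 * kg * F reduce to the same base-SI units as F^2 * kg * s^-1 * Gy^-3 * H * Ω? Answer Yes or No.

No

Left side:
  H = kg·m²·s⁻²·A⁻².
  Gy = m²·s⁻².
  So Gy⁻² = m⁻⁴·s⁴.
  F = kg⁻¹·m⁻²·s⁴·A².
  Combining: H·Gy⁻²·kg·F = (kg·m²·s⁻²·A⁻²) · (m⁻⁴·s⁴) · kg · (kg⁻¹·m⁻²·s⁴·A²) = kg·m⁻⁴·s⁶.
Right side:
  F = C/V (capacitance = charge per voltage),
      = A·s/(kg·m²·s⁻³·A⁻¹) (substituting C and V),
      = kg⁻¹·m⁻²·s⁴·A².
  So F² = kg⁻²·m⁻⁴·s⁸·A⁴.
  Gy = J/kg (absorbed dose = energy per mass),
      = m²·s⁻².
  So Gy⁻³ = m⁻⁶·s⁶.
  H = Wb/A (inductance = flux per current),
      = kg·m²·s⁻²·A⁻².
  Ω = V/A (resistance = voltage per current),
      = kg·m²·s⁻³·A⁻².
  Combining: F²·kg·s⁻¹·Gy⁻³·H·Ω = (kg⁻²·m⁻⁴·s⁸·A⁴) · kg · s⁻¹ · (m⁻⁶·s⁶) · (kg·m²·s⁻²·A⁻²) · (kg·m²·s⁻³·A⁻²) = kg·m⁻⁶·s⁸.
Left is kg·m⁻⁴·s⁶; right is kg·m⁻⁶·s⁸ — different.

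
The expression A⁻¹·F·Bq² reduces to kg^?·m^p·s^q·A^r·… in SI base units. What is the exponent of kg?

-1

F = C/V (capacitance = charge per voltage),
    = A·s/(kg·m²·s⁻³·A⁻¹) (substituting C and V),
    = kg⁻¹·m⁻²·s⁴·A².
Bq = 1/s = s⁻¹ (activity is decays per second).
So Bq² = s⁻².
Combining: A⁻¹·F·Bq² = A⁻¹ · (kg⁻¹·m⁻²·s⁴·A²) · s⁻² = kg⁻¹·m⁻²·s²·A.
The exponent of kg is -1.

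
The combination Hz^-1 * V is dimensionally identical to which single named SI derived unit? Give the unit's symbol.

Wb

Hz = s⁻¹.
So Hz⁻¹ = s.
V = kg·m²·s⁻³·A⁻¹.
Combining: Hz⁻¹·V = s · (kg·m²·s⁻³·A⁻¹) = kg·m²·s⁻²·A⁻¹.
kg·m²·s⁻²·A⁻¹ is the base-SI form of the weber.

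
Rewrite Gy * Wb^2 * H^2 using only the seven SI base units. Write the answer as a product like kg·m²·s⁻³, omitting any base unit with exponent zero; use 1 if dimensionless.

Gy = m²·s⁻².
Wb = kg·m²·s⁻²·A⁻¹.
So Wb² = kg²·m⁴·s⁻⁴·A⁻².
H = kg·m²·s⁻²·A⁻².
So H² = kg²·m⁴·s⁻⁴·A⁻⁴.
Combining: Gy·Wb²·H² = (m²·s⁻²) · (kg²·m⁴·s⁻⁴·A⁻²) · (kg²·m⁴·s⁻⁴·A⁻⁴) = kg⁴·m¹⁰·s⁻¹⁰·A⁻⁶.

kg⁴·m¹⁰·s⁻¹⁰·A⁻⁶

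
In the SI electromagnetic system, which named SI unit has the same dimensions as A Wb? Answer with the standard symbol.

Wb = V·s (flux: a volt is a weber per second),
    = kg·m²·s⁻²·A⁻¹.
Combining: A·Wb = A · (kg·m²·s⁻²·A⁻¹) = kg·m²·s⁻².
kg·m²·s⁻² is the base-SI form of the joule.

J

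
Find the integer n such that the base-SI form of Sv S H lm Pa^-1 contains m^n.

3

Sv = m²·s⁻².
S = kg⁻¹·m⁻²·s³·A².
H = kg·m²·s⁻²·A⁻².
lm = cd.
Pa = kg·m⁻¹·s⁻².
So Pa⁻¹ = kg⁻¹·m·s².
Combining: Sv·S·H·lm·Pa⁻¹ = (m²·s⁻²) · (kg⁻¹·m⁻²·s³·A²) · (kg·m²·s⁻²·A⁻²) · cd · (kg⁻¹·m·s²) = kg⁻¹·m³·s·cd.
The exponent of m is 3.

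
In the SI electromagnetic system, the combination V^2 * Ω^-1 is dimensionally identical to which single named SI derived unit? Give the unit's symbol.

W

V = kg·m²·s⁻³·A⁻¹.
So V² = kg²·m⁴·s⁻⁶·A⁻².
Ω = kg·m²·s⁻³·A⁻².
So Ω⁻¹ = kg⁻¹·m⁻²·s³·A².
Combining: V²·Ω⁻¹ = (kg²·m⁴·s⁻⁶·A⁻²) · (kg⁻¹·m⁻²·s³·A²) = kg·m²·s⁻³.
kg·m²·s⁻³ is the base-SI form of the watt.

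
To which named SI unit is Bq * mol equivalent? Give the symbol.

Bq = 1/s = s⁻¹ (activity is decays per second).
Combining: Bq·mol = s⁻¹ · mol = s⁻¹·mol.
s⁻¹·mol is the base-SI form of the katal.

kat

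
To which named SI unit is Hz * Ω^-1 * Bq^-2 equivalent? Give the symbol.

Hz = 1/s = s⁻¹ (frequency is cycles per second).
Ω = V/A (resistance = voltage per current),
    = kg·m²·s⁻³·A⁻².
So Ω⁻¹ = kg⁻¹·m⁻²·s³·A².
Bq = 1/s = s⁻¹ (activity is decays per second).
So Bq⁻² = s².
Combining: Hz·Ω⁻¹·Bq⁻² = s⁻¹ · (kg⁻¹·m⁻²·s³·A²) · s² = kg⁻¹·m⁻²·s⁴·A².
kg⁻¹·m⁻²·s⁴·A² is the base-SI form of the farad.

F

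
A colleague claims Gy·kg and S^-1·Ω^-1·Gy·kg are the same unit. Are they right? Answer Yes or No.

Left side:
  Gy = J/kg (absorbed dose = energy per mass),
      = m²·s⁻².
  Combining: Gy·kg = (m²·s⁻²) · kg = kg·m²·s⁻².
Right side:
  S = kg⁻¹·m⁻²·s³·A².
  So S⁻¹ = kg·m²·s⁻³·A⁻².
  Ω = kg·m²·s⁻³·A⁻².
  So Ω⁻¹ = kg⁻¹·m⁻²·s³·A².
  Gy = m²·s⁻².
  Combining: S⁻¹·Ω⁻¹·Gy·kg = (kg·m²·s⁻³·A⁻²) · (kg⁻¹·m⁻²·s³·A²) · (m²·s⁻²) · kg = kg·m²·s⁻².
Both reduce to kg·m²·s⁻².

Yes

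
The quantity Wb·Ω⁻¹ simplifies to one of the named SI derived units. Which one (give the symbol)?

C

Wb = V·s (flux: a volt is a weber per second),
    = kg·m²·s⁻²·A⁻¹.
Ω = V/A (resistance = voltage per current),
    = kg·m²·s⁻³·A⁻².
So Ω⁻¹ = kg⁻¹·m⁻²·s³·A².
Combining: Wb·Ω⁻¹ = (kg·m²·s⁻²·A⁻¹) · (kg⁻¹·m⁻²·s³·A²) = s·A.
s·A is the base-SI form of the coulomb.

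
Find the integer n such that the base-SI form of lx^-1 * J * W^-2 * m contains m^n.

lx = m⁻²·cd.
So lx⁻¹ = m²·cd⁻¹.
J = kg·m²·s⁻².
W = kg·m²·s⁻³.
So W⁻² = kg⁻²·m⁻⁴·s⁶.
Combining: lx⁻¹·J·W⁻²·m = (m²·cd⁻¹) · (kg·m²·s⁻²) · (kg⁻²·m⁻⁴·s⁶) · m = kg⁻¹·m·s⁴·cd⁻¹.
The exponent of m is 1.

1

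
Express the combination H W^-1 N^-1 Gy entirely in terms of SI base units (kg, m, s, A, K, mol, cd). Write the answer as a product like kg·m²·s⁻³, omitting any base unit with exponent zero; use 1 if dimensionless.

H = Wb/A (inductance = flux per current),
    = kg·m²·s⁻²·A⁻².
W = J/s (power = energy per time),
    = kg·m²·s⁻³.
So W⁻¹ = kg⁻¹·m⁻²·s³.
N = kg·m/s² = kg·m·s⁻² (force = mass × acceleration).
So N⁻¹ = kg⁻¹·m⁻¹·s².
Gy = J/kg (absorbed dose = energy per mass),
    = m²·s⁻².
Combining: H·W⁻¹·N⁻¹·Gy = (kg·m²·s⁻²·A⁻²) · (kg⁻¹·m⁻²·s³) · (kg⁻¹·m⁻¹·s²) · (m²·s⁻²) = kg⁻¹·m·s·A⁻².

kg⁻¹·m·s·A⁻²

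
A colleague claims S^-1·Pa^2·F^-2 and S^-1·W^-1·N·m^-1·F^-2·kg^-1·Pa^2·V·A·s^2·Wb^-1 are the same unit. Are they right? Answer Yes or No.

Left side:
  S = 1/Ω (conductance is reciprocal resistance),
      = kg⁻¹·m⁻²·s³·A².
  So S⁻¹ = kg·m²·s⁻³·A⁻².
  Pa = N/m² (pressure = force per area),
      = kg·m⁻¹·s⁻².
  So Pa² = kg²·m⁻²·s⁻⁴.
  F = C/V (capacitance = charge per voltage),
      = A·s/(kg·m²·s⁻³·A⁻¹) (substituting C and V),
      = kg⁻¹·m⁻²·s⁴·A².
  So F⁻² = kg²·m⁴·s⁻⁸·A⁻⁴.
  Combining: S⁻¹·Pa²·F⁻² = (kg·m²·s⁻³·A⁻²) · (kg²·m⁻²·s⁻⁴) · (kg²·m⁴·s⁻⁸·A⁻⁴) = kg⁵·m⁴·s⁻¹⁵·A⁻⁶.
Right side:
  S = 1/Ω (conductance is reciprocal resistance),
      = kg⁻¹·m⁻²·s³·A².
  So S⁻¹ = kg·m²·s⁻³·A⁻².
  W = J/s (power = energy per time),
      = kg·m²·s⁻³.
  So W⁻¹ = kg⁻¹·m⁻²·s³.
  N = kg·m/s² = kg·m·s⁻² (force = mass × acceleration).
  F = C/V (capacitance = charge per voltage),
      = A·s/(kg·m²·s⁻³·A⁻¹) (substituting C and V),
      = kg⁻¹·m⁻²·s⁴·A².
  So F⁻² = kg²·m⁴·s⁻⁸·A⁻⁴.
  Pa = N/m² (pressure = force per area),
      = kg·m⁻¹·s⁻².
  So Pa² = kg²·m⁻²·s⁻⁴.
  V = W/A (potential = power per current),
      = kg·m²·s⁻³·A⁻¹.
  Wb = V·s (flux: a volt is a weber per second),
      = kg·m²·s⁻²·A⁻¹.
  So Wb⁻¹ = kg⁻¹·m⁻²·s²·A.
  Combining: S⁻¹·W⁻¹·N·m⁻¹·F⁻²·kg⁻¹·Pa²·V·A·s²·Wb⁻¹ = (kg·m²·s⁻³·A⁻²) · (kg⁻¹·m⁻²·s³) · (kg·m·s⁻²) · m⁻¹ · (kg²·m⁴·s⁻⁸·A⁻⁴) · kg⁻¹ · (kg²·m⁻²·s⁻⁴) · (kg·m²·s⁻³·A⁻¹) · A · s² · (kg⁻¹·m⁻²·s²·A) = kg⁴·m²·s⁻¹³·A⁻⁵.
Left is kg⁵·m⁴·s⁻¹⁵·A⁻⁶; right is kg⁴·m²·s⁻¹³·A⁻⁵ — different.

No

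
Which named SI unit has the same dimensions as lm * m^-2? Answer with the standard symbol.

lx

lm = cd·sr = cd (luminous flux; sr is dimensionless).
Combining: lm·m⁻² = cd · m⁻² = m⁻²·cd.
m⁻²·cd is the base-SI form of the lux.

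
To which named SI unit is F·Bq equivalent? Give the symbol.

S

F = C/V (capacitance = charge per voltage),
    = A·s/(kg·m²·s⁻³·A⁻¹) (substituting C and V),
    = kg⁻¹·m⁻²·s⁴·A².
Bq = 1/s = s⁻¹ (activity is decays per second).
Combining: F·Bq = (kg⁻¹·m⁻²·s⁴·A²) · s⁻¹ = kg⁻¹·m⁻²·s³·A².
kg⁻¹·m⁻²·s³·A² is the base-SI form of the siemens.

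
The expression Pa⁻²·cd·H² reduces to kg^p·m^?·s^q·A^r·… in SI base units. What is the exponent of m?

Pa = kg·m⁻¹·s⁻².
So Pa⁻² = kg⁻²·m²·s⁴.
H = kg·m²·s⁻²·A⁻².
So H² = kg²·m⁴·s⁻⁴·A⁻⁴.
Combining: Pa⁻²·cd·H² = (kg⁻²·m²·s⁴) · cd · (kg²·m⁴·s⁻⁴·A⁻⁴) = m⁶·A⁻⁴·cd.
The exponent of m is 6.

6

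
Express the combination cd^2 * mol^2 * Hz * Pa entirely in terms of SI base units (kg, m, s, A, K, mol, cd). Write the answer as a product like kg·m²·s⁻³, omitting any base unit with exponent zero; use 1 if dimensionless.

kg·m⁻¹·s⁻³·mol²·cd²

Hz = 1/s = s⁻¹ (frequency is cycles per second).
Pa = N/m² (pressure = force per area),
    = kg·m⁻¹·s⁻².
Combining: cd²·mol²·Hz·Pa = cd² · mol² · s⁻¹ · (kg·m⁻¹·s⁻²) = kg·m⁻¹·s⁻³·mol²·cd².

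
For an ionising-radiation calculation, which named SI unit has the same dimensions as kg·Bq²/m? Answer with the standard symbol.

Pa

Bq = 1/s = s⁻¹ (activity is decays per second).
So Bq² = s⁻².
Combining: m⁻¹·kg·Bq² = m⁻¹ · kg · s⁻² = kg·m⁻¹·s⁻².
kg·m⁻¹·s⁻² is the base-SI form of the pascal.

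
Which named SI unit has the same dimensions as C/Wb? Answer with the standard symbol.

C = A·s = s·A (charge = current × time).
Wb = V·s (flux: a volt is a weber per second),
    = kg·m²·s⁻²·A⁻¹.
So Wb⁻¹ = kg⁻¹·m⁻²·s²·A.
Combining: C·Wb⁻¹ = (s·A) · (kg⁻¹·m⁻²·s²·A) = kg⁻¹·m⁻²·s³·A².
kg⁻¹·m⁻²·s³·A² is the base-SI form of the siemens.

S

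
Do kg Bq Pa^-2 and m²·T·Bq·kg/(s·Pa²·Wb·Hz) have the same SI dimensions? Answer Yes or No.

Yes

Left side:
  Bq = s⁻¹.
  Pa = kg·m⁻¹·s⁻².
  So Pa⁻² = kg⁻²·m²·s⁴.
  Combining: kg·Bq·Pa⁻² = kg · s⁻¹ · (kg⁻²·m²·s⁴) = kg⁻¹·m²·s³.
Right side:
  T = kg·s⁻²·A⁻¹.
  Bq = s⁻¹.
  Pa = kg·m⁻¹·s⁻².
  So Pa⁻² = kg⁻²·m²·s⁴.
  Wb = kg·m²·s⁻²·A⁻¹.
  So Wb⁻¹ = kg⁻¹·m⁻²·s²·A.
  Hz = s⁻¹.
  So Hz⁻¹ = s.
  Combining: m²·s⁻¹·T·Bq·Pa⁻²·Wb⁻¹·Hz⁻¹·kg = m² · s⁻¹ · (kg·s⁻²·A⁻¹) · s⁻¹ · (kg⁻²·m²·s⁴) · (kg⁻¹·m⁻²·s²·A) · s · kg = kg⁻¹·m²·s³.
Both reduce to kg⁻¹·m²·s³.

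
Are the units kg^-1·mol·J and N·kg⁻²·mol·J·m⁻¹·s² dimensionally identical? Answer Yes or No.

Left side:
  J = kg·m²·s⁻².
  Combining: kg⁻¹·mol·J = kg⁻¹ · mol · (kg·m²·s⁻²) = m²·s⁻²·mol.
Right side:
  N = kg·m/s² = kg·m·s⁻² (force = mass × acceleration).
  J = N·m (work = force × distance),
      = kg·m²·s⁻².
  Combining: N·kg⁻²·mol·J·m⁻¹·s² = (kg·m·s⁻²) · kg⁻² · mol · (kg·m²·s⁻²) · m⁻¹ · s² = m²·s⁻²·mol.
Both reduce to m²·s⁻²·mol.

Yes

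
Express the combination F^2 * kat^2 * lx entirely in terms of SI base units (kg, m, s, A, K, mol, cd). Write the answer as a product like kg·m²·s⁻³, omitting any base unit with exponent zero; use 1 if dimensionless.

kg⁻²·m⁻⁶·s⁶·A⁴·mol²·cd

F = C/V (capacitance = charge per voltage),
    = A·s/(kg·m²·s⁻³·A⁻¹) (substituting C and V),
    = kg⁻¹·m⁻²·s⁴·A².
So F² = kg⁻²·m⁻⁴·s⁸·A⁴.
kat = mol/s = s⁻¹·mol (catalytic activity).
So kat² = s⁻²·mol².
lx = lm/m² (illuminance = luminous flux per area),
    = m⁻²·cd.
Combining: F²·kat²·lx = (kg⁻²·m⁻⁴·s⁸·A⁴) · (s⁻²·mol²) · (m⁻²·cd) = kg⁻²·m⁻⁶·s⁶·A⁴·mol²·cd.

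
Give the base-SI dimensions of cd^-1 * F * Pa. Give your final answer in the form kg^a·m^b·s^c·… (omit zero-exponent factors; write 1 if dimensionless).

F = C/V (capacitance = charge per voltage),
    = A·s/(kg·m²·s⁻³·A⁻¹) (substituting C and V),
    = kg⁻¹·m⁻²·s⁴·A².
Pa = N/m² (pressure = force per area),
    = kg·m⁻¹·s⁻².
Combining: cd⁻¹·F·Pa = cd⁻¹ · (kg⁻¹·m⁻²·s⁴·A²) · (kg·m⁻¹·s⁻²) = m⁻³·s²·A²·cd⁻¹.

m⁻³·s²·A²·cd⁻¹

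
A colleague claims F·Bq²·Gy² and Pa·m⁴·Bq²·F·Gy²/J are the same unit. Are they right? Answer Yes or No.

No

Left side:
  F = kg⁻¹·m⁻²·s⁴·A².
  Bq = s⁻¹.
  So Bq² = s⁻².
  Gy = m²·s⁻².
  So Gy² = m⁴·s⁻⁴.
  Combining: F·Bq²·Gy² = (kg⁻¹·m⁻²·s⁴·A²) · s⁻² · (m⁴·s⁻⁴) = kg⁻¹·m²·s⁻²·A².
Right side:
  Pa = N/m² (pressure = force per area),
      = kg·m⁻¹·s⁻².
  Bq = 1/s = s⁻¹ (activity is decays per second).
  So Bq² = s⁻².
  F = C/V (capacitance = charge per voltage),
      = A·s/(kg·m²·s⁻³·A⁻¹) (substituting C and V),
      = kg⁻¹·m⁻²·s⁴·A².
  J = N·m (work = force × distance),
      = kg·m²·s⁻².
  So J⁻¹ = kg⁻¹·m⁻²·s².
  Gy = J/kg (absorbed dose = energy per mass),
      = m²·s⁻².
  So Gy² = m⁴·s⁻⁴.
  Combining: Pa·m⁴·Bq²·F·J⁻¹·Gy² = (kg·m⁻¹·s⁻²) · m⁴ · s⁻² · (kg⁻¹·m⁻²·s⁴·A²) · (kg⁻¹·m⁻²·s²) · (m⁴·s⁻⁴) = kg⁻¹·m³·s⁻²·A².
Left is kg⁻¹·m²·s⁻²·A²; right is kg⁻¹·m³·s⁻²·A² — different.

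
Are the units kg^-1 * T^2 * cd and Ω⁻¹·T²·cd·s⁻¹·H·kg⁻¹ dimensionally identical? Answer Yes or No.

Left side:
  T = kg·s⁻²·A⁻¹.
  So T² = kg²·s⁻⁴·A⁻².
  Combining: kg⁻¹·T²·cd = kg⁻¹ · (kg²·s⁻⁴·A⁻²) · cd = kg·s⁻⁴·A⁻²·cd.
Right side:
  Ω = kg·m²·s⁻³·A⁻².
  So Ω⁻¹ = kg⁻¹·m⁻²·s³·A².
  T = kg·s⁻²·A⁻¹.
  So T² = kg²·s⁻⁴·A⁻².
  H = kg·m²·s⁻²·A⁻².
  Combining: Ω⁻¹·T²·cd·s⁻¹·H·kg⁻¹ = (kg⁻¹·m⁻²·s³·A²) · (kg²·s⁻⁴·A⁻²) · cd · s⁻¹ · (kg·m²·s⁻²·A⁻²) · kg⁻¹ = kg·s⁻⁴·A⁻²·cd.
Both reduce to kg·s⁻⁴·A⁻²·cd.

Yes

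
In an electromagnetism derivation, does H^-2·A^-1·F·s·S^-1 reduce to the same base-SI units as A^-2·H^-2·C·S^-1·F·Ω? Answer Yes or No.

No

Left side:
  H = Wb/A (inductance = flux per current),
      = kg·m²·s⁻²·A⁻².
  So H⁻² = kg⁻²·m⁻⁴·s⁴·A⁴.
  F = C/V (capacitance = charge per voltage),
      = A·s/(kg·m²·s⁻³·A⁻¹) (substituting C and V),
      = kg⁻¹·m⁻²·s⁴·A².
  S = 1/Ω (conductance is reciprocal resistance),
      = kg⁻¹·m⁻²·s³·A².
  So S⁻¹ = kg·m²·s⁻³·A⁻².
  Combining: H⁻²·A⁻¹·F·s·S⁻¹ = (kg⁻²·m⁻⁴·s⁴·A⁴) · A⁻¹ · (kg⁻¹·m⁻²·s⁴·A²) · s · (kg·m²·s⁻³·A⁻²) = kg⁻²·m⁻⁴·s⁶·A³.
Right side:
  H = Wb/A (inductance = flux per current),
      = kg·m²·s⁻²·A⁻².
  So H⁻² = kg⁻²·m⁻⁴·s⁴·A⁴.
  C = A·s = s·A (charge = current × time).
  S = 1/Ω (conductance is reciprocal resistance),
      = kg⁻¹·m⁻²·s³·A².
  So S⁻¹ = kg·m²·s⁻³·A⁻².
  F = C/V (capacitance = charge per voltage),
      = A·s/(kg·m²·s⁻³·A⁻¹) (substituting C and V),
      = kg⁻¹·m⁻²·s⁴·A².
  Ω = V/A (resistance = voltage per current),
      = kg·m²·s⁻³·A⁻².
  Combining: A⁻²·H⁻²·C·S⁻¹·F·Ω = A⁻² · (kg⁻²·m⁻⁴·s⁴·A⁴) · (s·A) · (kg·m²·s⁻³·A⁻²) · (kg⁻¹·m⁻²·s⁴·A²) · (kg·m²·s⁻³·A⁻²) = kg⁻¹·m⁻²·s³·A.
Left is kg⁻²·m⁻⁴·s⁶·A³; right is kg⁻¹·m⁻²·s³·A — different.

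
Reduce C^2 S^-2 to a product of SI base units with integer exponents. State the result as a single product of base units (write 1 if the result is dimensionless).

kg²·m⁴·s⁻⁴·A⁻²

C = A·s = s·A (charge = current × time).
So C² = s²·A².
S = 1/Ω (conductance is reciprocal resistance),
    = kg⁻¹·m⁻²·s³·A².
So S⁻² = kg²·m⁴·s⁻⁶·A⁻⁴.
Combining: C²·S⁻² = (s²·A²) · (kg²·m⁴·s⁻⁶·A⁻⁴) = kg²·m⁴·s⁻⁴·A⁻².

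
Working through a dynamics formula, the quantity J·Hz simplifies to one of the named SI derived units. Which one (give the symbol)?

W

J = N·m (work = force × distance),
    = kg·m²·s⁻².
Hz = 1/s = s⁻¹ (frequency is cycles per second).
Combining: J·Hz = (kg·m²·s⁻²) · s⁻¹ = kg·m²·s⁻³.
kg·m²·s⁻³ is the base-SI form of the watt.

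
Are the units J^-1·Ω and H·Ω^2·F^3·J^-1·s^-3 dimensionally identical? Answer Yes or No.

No

Left side:
  J = N·m (work = force × distance),
      = kg·m²·s⁻².
  So J⁻¹ = kg⁻¹·m⁻²·s².
  Ω = V/A (resistance = voltage per current),
      = kg·m²·s⁻³·A⁻².
  Combining: J⁻¹·Ω = (kg⁻¹·m⁻²·s²) · (kg·m²·s⁻³·A⁻²) = s⁻¹·A⁻².
Right side:
  H = Wb/A (inductance = flux per current),
      = kg·m²·s⁻²·A⁻².
  Ω = V/A (resistance = voltage per current),
      = kg·m²·s⁻³·A⁻².
  So Ω² = kg²·m⁴·s⁻⁶·A⁻⁴.
  F = C/V (capacitance = charge per voltage),
      = A·s/(kg·m²·s⁻³·A⁻¹) (substituting C and V),
      = kg⁻¹·m⁻²·s⁴·A².
  So F³ = kg⁻³·m⁻⁶·s¹²·A⁶.
  J = N·m (work = force × distance),
      = kg·m²·s⁻².
  So J⁻¹ = kg⁻¹·m⁻²·s².
  Combining: H·Ω²·F³·J⁻¹·s⁻³ = (kg·m²·s⁻²·A⁻²) · (kg²·m⁴·s⁻⁶·A⁻⁴) · (kg⁻³·m⁻⁶·s¹²·A⁶) · (kg⁻¹·m⁻²·s²) · s⁻³ = kg⁻¹·m⁻²·s³.
Left is s⁻¹·A⁻²; right is kg⁻¹·m⁻²·s³ — different.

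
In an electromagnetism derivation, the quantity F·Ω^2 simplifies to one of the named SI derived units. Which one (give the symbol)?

H

F = C/V (capacitance = charge per voltage),
    = A·s/(kg·m²·s⁻³·A⁻¹) (substituting C and V),
    = kg⁻¹·m⁻²·s⁴·A².
Ω = V/A (resistance = voltage per current),
    = kg·m²·s⁻³·A⁻².
So Ω² = kg²·m⁴·s⁻⁶·A⁻⁴.
Combining: F·Ω² = (kg⁻¹·m⁻²·s⁴·A²) · (kg²·m⁴·s⁻⁶·A⁻⁴) = kg·m²·s⁻²·A⁻².
kg·m²·s⁻²·A⁻² is the base-SI form of the henry.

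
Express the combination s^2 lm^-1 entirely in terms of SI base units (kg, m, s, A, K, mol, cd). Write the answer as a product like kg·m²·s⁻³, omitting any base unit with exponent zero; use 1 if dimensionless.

lm = cd·sr = cd (luminous flux; sr is dimensionless).
So lm⁻¹ = cd⁻¹.
Combining: s²·lm⁻¹ = s² · cd⁻¹ = s²·cd⁻¹.

s²·cd⁻¹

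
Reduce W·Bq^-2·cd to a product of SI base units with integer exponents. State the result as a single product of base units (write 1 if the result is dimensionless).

W = J/s (power = energy per time),
    = kg·m²·s⁻³.
Bq = 1/s = s⁻¹ (activity is decays per second).
So Bq⁻² = s².
Combining: W·Bq⁻²·cd = (kg·m²·s⁻³) · s² · cd = kg·m²·s⁻¹·cd.

kg·m²·s⁻¹·cd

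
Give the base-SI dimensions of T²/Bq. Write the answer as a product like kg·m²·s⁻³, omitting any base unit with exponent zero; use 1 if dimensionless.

kg²·s⁻³·A⁻²

Bq = 1/s = s⁻¹ (activity is decays per second).
So Bq⁻¹ = s.
T = Wb/m² (flux density = flux per area),
    = kg·s⁻²·A⁻¹.
So T² = kg²·s⁻⁴·A⁻².
Combining: Bq⁻¹·T² = s · (kg²·s⁻⁴·A⁻²) = kg²·s⁻³·A⁻².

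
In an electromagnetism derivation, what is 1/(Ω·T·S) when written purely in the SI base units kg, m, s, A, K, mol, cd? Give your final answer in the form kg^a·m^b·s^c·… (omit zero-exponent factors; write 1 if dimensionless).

kg⁻¹·s²·A

Ω = V/A (resistance = voltage per current),
    = kg·m²·s⁻³·A⁻².
So Ω⁻¹ = kg⁻¹·m⁻²·s³·A².
T = Wb/m² (flux density = flux per area),
    = kg·s⁻²·A⁻¹.
So T⁻¹ = kg⁻¹·s²·A.
S = 1/Ω (conductance is reciprocal resistance),
    = kg⁻¹·m⁻²·s³·A².
So S⁻¹ = kg·m²·s⁻³·A⁻².
Combining: Ω⁻¹·T⁻¹·S⁻¹ = (kg⁻¹·m⁻²·s³·A²) · (kg⁻¹·s²·A) · (kg·m²·s⁻³·A⁻²) = kg⁻¹·s²·A.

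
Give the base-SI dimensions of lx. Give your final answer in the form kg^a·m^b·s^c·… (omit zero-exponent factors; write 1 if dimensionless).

lx = m⁻²·cd.

m⁻²·cd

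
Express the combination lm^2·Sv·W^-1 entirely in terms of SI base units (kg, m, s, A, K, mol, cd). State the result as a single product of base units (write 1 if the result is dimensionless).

lm = cd·sr = cd (luminous flux; sr is dimensionless).
So lm² = cd².
Sv = J/kg (equivalent dose = energy per mass),
    = m²·s⁻².
W = J/s (power = energy per time),
    = kg·m²·s⁻³.
So W⁻¹ = kg⁻¹·m⁻²·s³.
Combining: lm²·Sv·W⁻¹ = cd² · (m²·s⁻²) · (kg⁻¹·m⁻²·s³) = kg⁻¹·s·cd².

kg⁻¹·s·cd²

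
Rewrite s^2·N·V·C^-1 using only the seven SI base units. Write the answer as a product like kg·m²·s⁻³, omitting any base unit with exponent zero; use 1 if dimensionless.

N = kg·m·s⁻².
V = kg·m²·s⁻³·A⁻¹.
C = s·A.
So C⁻¹ = s⁻¹·A⁻¹.
Combining: s²·N·V·C⁻¹ = s² · (kg·m·s⁻²) · (kg·m²·s⁻³·A⁻¹) · (s⁻¹·A⁻¹) = kg²·m³·s⁻⁴·A⁻².

kg²·m³·s⁻⁴·A⁻²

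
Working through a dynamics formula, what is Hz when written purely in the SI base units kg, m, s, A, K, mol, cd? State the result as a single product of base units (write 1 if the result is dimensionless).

s⁻¹

Hz = 1/s = s⁻¹ (frequency is cycles per second).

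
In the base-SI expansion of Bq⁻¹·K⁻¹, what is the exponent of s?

Bq = 1/s = s⁻¹ (activity is decays per second).
So Bq⁻¹ = s.
Combining: Bq⁻¹·K⁻¹ = s · K⁻¹ = s·K⁻¹.
The exponent of s is 1.

1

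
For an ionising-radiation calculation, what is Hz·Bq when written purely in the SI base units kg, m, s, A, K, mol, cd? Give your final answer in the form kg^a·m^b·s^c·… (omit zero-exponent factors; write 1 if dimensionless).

Hz = 1/s = s⁻¹ (frequency is cycles per second).
Bq = 1/s = s⁻¹ (activity is decays per second).
Combining: Hz·Bq = s⁻¹ · s⁻¹ = s⁻².

s⁻²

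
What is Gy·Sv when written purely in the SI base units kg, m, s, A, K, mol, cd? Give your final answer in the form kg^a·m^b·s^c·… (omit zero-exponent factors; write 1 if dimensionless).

Gy = J/kg (absorbed dose = energy per mass),
    = m²·s⁻².
Sv = J/kg (equivalent dose = energy per mass),
    = m²·s⁻².
Combining: Gy·Sv = (m²·s⁻²) · (m²·s⁻²) = m⁴·s⁻⁴.

m⁴·s⁻⁴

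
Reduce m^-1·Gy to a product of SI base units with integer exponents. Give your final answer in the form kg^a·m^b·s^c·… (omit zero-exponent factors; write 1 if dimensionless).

m·s⁻²

Gy = J/kg (absorbed dose = energy per mass),
    = m²·s⁻².
Combining: m⁻¹·Gy = m⁻¹ · (m²·s⁻²) = m·s⁻².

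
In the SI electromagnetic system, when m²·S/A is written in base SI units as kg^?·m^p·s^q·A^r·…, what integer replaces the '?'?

S = 1/Ω (conductance is reciprocal resistance),
    = kg⁻¹·m⁻²·s³·A².
Combining: m²·A⁻¹·S = m² · A⁻¹ · (kg⁻¹·m⁻²·s³·A²) = kg⁻¹·s³·A.
The exponent of kg is -1.

-1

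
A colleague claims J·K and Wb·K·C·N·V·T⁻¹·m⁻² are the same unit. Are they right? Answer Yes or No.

Left side:
  J = N·m (work = force × distance),
      = kg·m²·s⁻².
  Combining: J·K = (kg·m²·s⁻²) · K = kg·m²·s⁻²·K.
Right side:
  Wb = kg·m²·s⁻²·A⁻¹.
  C = s·A.
  N = kg·m·s⁻².
  V = kg·m²·s⁻³·A⁻¹.
  T = kg·s⁻²·A⁻¹.
  So T⁻¹ = kg⁻¹·s²·A.
  Combining: Wb·K·C·N·V·T⁻¹·m⁻² = (kg·m²·s⁻²·A⁻¹) · K · (s·A) · (kg·m·s⁻²) · (kg·m²·s⁻³·A⁻¹) · (kg⁻¹·s²·A) · m⁻² = kg²·m³·s⁻⁴·K.
Left is kg·m²·s⁻²·K; right is kg²·m³·s⁻⁴·K — different.

No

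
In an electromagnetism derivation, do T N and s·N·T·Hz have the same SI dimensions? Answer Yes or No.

Yes

Left side:
  T = kg·s⁻²·A⁻¹.
  N = kg·m·s⁻².
  Combining: T·N = (kg·s⁻²·A⁻¹) · (kg·m·s⁻²) = kg²·m·s⁻⁴·A⁻¹.
Right side:
  N = kg·m·s⁻².
  T = kg·s⁻²·A⁻¹.
  Hz = s⁻¹.
  Combining: s·N·T·Hz = s · (kg·m·s⁻²) · (kg·s⁻²·A⁻¹) · s⁻¹ = kg²·m·s⁻⁴·A⁻¹.
Both reduce to kg²·m·s⁻⁴·A⁻¹.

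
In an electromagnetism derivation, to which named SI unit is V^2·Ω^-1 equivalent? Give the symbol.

V = kg·m²·s⁻³·A⁻¹.
So V² = kg²·m⁴·s⁻⁶·A⁻².
Ω = kg·m²·s⁻³·A⁻².
So Ω⁻¹ = kg⁻¹·m⁻²·s³·A².
Combining: V²·Ω⁻¹ = (kg²·m⁴·s⁻⁶·A⁻²) · (kg⁻¹·m⁻²·s³·A²) = kg·m²·s⁻³.
kg·m²·s⁻³ is the base-SI form of the watt.

W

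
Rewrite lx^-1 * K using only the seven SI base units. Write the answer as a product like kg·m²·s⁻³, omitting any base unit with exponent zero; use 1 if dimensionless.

lx = lm/m² (illuminance = luminous flux per area),
    = m⁻²·cd.
So lx⁻¹ = m²·cd⁻¹.
Combining: lx⁻¹·K = (m²·cd⁻¹) · K = m²·K·cd⁻¹.

m²·K·cd⁻¹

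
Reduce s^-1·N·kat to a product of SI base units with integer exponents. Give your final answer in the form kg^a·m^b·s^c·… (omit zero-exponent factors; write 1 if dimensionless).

kg·m·s⁻⁴·mol

N = kg·m/s² = kg·m·s⁻² (force = mass × acceleration).
kat = mol/s = s⁻¹·mol (catalytic activity).
Combining: s⁻¹·N·kat = s⁻¹ · (kg·m·s⁻²) · (s⁻¹·mol) = kg·m·s⁻⁴·mol.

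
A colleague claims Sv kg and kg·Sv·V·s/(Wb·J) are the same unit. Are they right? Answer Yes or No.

Left side:
  Sv = m²·s⁻².
  Combining: Sv·kg = (m²·s⁻²) · kg = kg·m²·s⁻².
Right side:
  Sv = J/kg (equivalent dose = energy per mass),
      = m²·s⁻².
  V = W/A (potential = power per current),
      = kg·m²·s⁻³·A⁻¹.
  Wb = V·s (flux: a volt is a weber per second),
      = kg·m²·s⁻²·A⁻¹.
  So Wb⁻¹ = kg⁻¹·m⁻²·s²·A.
  J = N·m (work = force × distance),
      = kg·m²·s⁻².
  So J⁻¹ = kg⁻¹·m⁻²·s².
  Combining: kg·Sv·V·Wb⁻¹·J⁻¹·s = kg · (m²·s⁻²) · (kg·m²·s⁻³·A⁻¹) · (kg⁻¹·m⁻²·s²·A) · (kg⁻¹·m⁻²·s²) · s = 1.
Left is kg·m²·s⁻²; right is 1 — different.

No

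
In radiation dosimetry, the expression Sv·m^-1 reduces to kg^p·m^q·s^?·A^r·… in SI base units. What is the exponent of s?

-2

Sv = J/kg (equivalent dose = energy per mass),
    = m²·s⁻².
Combining: Sv·m⁻¹ = (m²·s⁻²) · m⁻¹ = m·s⁻².
The exponent of s is -2.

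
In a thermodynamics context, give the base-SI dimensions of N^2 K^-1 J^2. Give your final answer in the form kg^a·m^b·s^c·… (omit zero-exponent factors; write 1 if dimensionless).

kg⁴·m⁶·s⁻⁸·K⁻¹

N = kg·m·s⁻².
So N² = kg²·m²·s⁻⁴.
J = kg·m²·s⁻².
So J² = kg²·m⁴·s⁻⁴.
Combining: N²·K⁻¹·J² = (kg²·m²·s⁻⁴) · K⁻¹ · (kg²·m⁴·s⁻⁴) = kg⁴·m⁶·s⁻⁸·K⁻¹.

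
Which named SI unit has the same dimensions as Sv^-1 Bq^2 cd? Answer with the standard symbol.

Sv = J/kg (equivalent dose = energy per mass),
    = m²·s⁻².
So Sv⁻¹ = m⁻²·s².
Bq = 1/s = s⁻¹ (activity is decays per second).
So Bq² = s⁻².
Combining: Sv⁻¹·Bq²·cd = (m⁻²·s²) · s⁻² · cd = m⁻²·cd.
m⁻²·cd is the base-SI form of the lux.

lx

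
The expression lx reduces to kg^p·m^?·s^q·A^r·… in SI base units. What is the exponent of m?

-2

lx = lm/m² (illuminance = luminous flux per area),
    = m⁻²·cd.
The exponent of m is -2.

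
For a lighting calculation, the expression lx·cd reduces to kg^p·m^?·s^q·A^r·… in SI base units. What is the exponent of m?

lx = lm/m² (illuminance = luminous flux per area),
    = m⁻²·cd.
Combining: lx·cd = (m⁻²·cd) · cd = m⁻²·cd².
The exponent of m is -2.

-2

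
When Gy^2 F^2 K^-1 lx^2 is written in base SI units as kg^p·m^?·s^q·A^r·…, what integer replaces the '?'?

Gy = m²·s⁻².
So Gy² = m⁴·s⁻⁴.
F = kg⁻¹·m⁻²·s⁴·A².
So F² = kg⁻²·m⁻⁴·s⁸·A⁴.
lx = m⁻²·cd.
So lx² = m⁻⁴·cd².
Combining: Gy²·F²·K⁻¹·lx² = (m⁴·s⁻⁴) · (kg⁻²·m⁻⁴·s⁸·A⁴) · K⁻¹ · (m⁻⁴·cd²) = kg⁻²·m⁻⁴·s⁴·A⁴·K⁻¹·cd².
The exponent of m is -4.

-4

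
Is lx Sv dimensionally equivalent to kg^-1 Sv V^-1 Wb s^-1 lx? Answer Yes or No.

Left side:
  lx = lm/m² (illuminance = luminous flux per area),
      = m⁻²·cd.
  Sv = J/kg (equivalent dose = energy per mass),
      = m²·s⁻².
  Combining: lx·Sv = (m⁻²·cd) · (m²·s⁻²) = s⁻²·cd.
Right side:
  Sv = m²·s⁻².
  V = kg·m²·s⁻³·A⁻¹.
  So V⁻¹ = kg⁻¹·m⁻²·s³·A.
  Wb = kg·m²·s⁻²·A⁻¹.
  lx = m⁻²·cd.
  Combining: kg⁻¹·Sv·V⁻¹·Wb·s⁻¹·lx = kg⁻¹ · (m²·s⁻²) · (kg⁻¹·m⁻²·s³·A) · (kg·m²·s⁻²·A⁻¹) · s⁻¹ · (m⁻²·cd) = kg⁻¹·s⁻²·cd.
Left is s⁻²·cd; right is kg⁻¹·s⁻²·cd — different.

No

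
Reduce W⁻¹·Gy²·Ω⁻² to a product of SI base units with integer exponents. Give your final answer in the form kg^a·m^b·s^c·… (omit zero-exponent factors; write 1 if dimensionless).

W = kg·m²·s⁻³.
So W⁻¹ = kg⁻¹·m⁻²·s³.
Gy = m²·s⁻².
So Gy² = m⁴·s⁻⁴.
Ω = kg·m²·s⁻³·A⁻².
So Ω⁻² = kg⁻²·m⁻⁴·s⁶·A⁴.
Combining: W⁻¹·Gy²·Ω⁻² = (kg⁻¹·m⁻²·s³) · (m⁴·s⁻⁴) · (kg⁻²·m⁻⁴·s⁶·A⁴) = kg⁻³·m⁻²·s⁵·A⁴.

kg⁻³·m⁻²·s⁵·A⁴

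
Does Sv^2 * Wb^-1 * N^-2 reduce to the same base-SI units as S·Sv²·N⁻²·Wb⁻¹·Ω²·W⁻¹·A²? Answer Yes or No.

Left side:
  Sv = J/kg (equivalent dose = energy per mass),
      = m²·s⁻².
  So Sv² = m⁴·s⁻⁴.
  Wb = V·s (flux: a volt is a weber per second),
      = kg·m²·s⁻²·A⁻¹.
  So Wb⁻¹ = kg⁻¹·m⁻²·s²·A.
  N = kg·m/s² = kg·m·s⁻² (force = mass × acceleration).
  So N⁻² = kg⁻²·m⁻²·s⁴.
  Combining: Sv²·Wb⁻¹·N⁻² = (m⁴·s⁻⁴) · (kg⁻¹·m⁻²·s²·A) · (kg⁻²·m⁻²·s⁴) = kg⁻³·s²·A.
Right side:
  S = kg⁻¹·m⁻²·s³·A².
  Sv = m²·s⁻².
  So Sv² = m⁴·s⁻⁴.
  N = kg·m·s⁻².
  So N⁻² = kg⁻²·m⁻²·s⁴.
  Wb = kg·m²·s⁻²·A⁻¹.
  So Wb⁻¹ = kg⁻¹·m⁻²·s²·A.
  Ω = kg·m²·s⁻³·A⁻².
  So Ω² = kg²·m⁴·s⁻⁶·A⁻⁴.
  W = kg·m²·s⁻³.
  So W⁻¹ = kg⁻¹·m⁻²·s³.
  Combining: S·Sv²·N⁻²·Wb⁻¹·Ω²·W⁻¹·A² = (kg⁻¹·m⁻²·s³·A²) · (m⁴·s⁻⁴) · (kg⁻²·m⁻²·s⁴) · (kg⁻¹·m⁻²·s²·A) · (kg²·m⁴·s⁻⁶·A⁻⁴) · (kg⁻¹·m⁻²·s³) · A² = kg⁻³·s²·A.
Both reduce to kg⁻³·s²·A.

Yes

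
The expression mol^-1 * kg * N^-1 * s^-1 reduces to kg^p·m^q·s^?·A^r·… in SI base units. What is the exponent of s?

1

N = kg·m·s⁻².
So N⁻¹ = kg⁻¹·m⁻¹·s².
Combining: mol⁻¹·kg·N⁻¹·s⁻¹ = mol⁻¹ · kg · (kg⁻¹·m⁻¹·s²) · s⁻¹ = m⁻¹·s·mol⁻¹.
The exponent of s is 1.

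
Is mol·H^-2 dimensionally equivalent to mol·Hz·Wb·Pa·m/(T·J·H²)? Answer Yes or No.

No

Left side:
  H = kg·m²·s⁻²·A⁻².
  So H⁻² = kg⁻²·m⁻⁴·s⁴·A⁴.
  Combining: mol·H⁻² = mol · (kg⁻²·m⁻⁴·s⁴·A⁴) = kg⁻²·m⁻⁴·s⁴·A⁴·mol.
Right side:
  Hz = 1/s = s⁻¹ (frequency is cycles per second).
  T = Wb/m² (flux density = flux per area),
      = kg·s⁻²·A⁻¹.
  So T⁻¹ = kg⁻¹·s²·A.
  J = N·m (work = force × distance),
      = kg·m²·s⁻².
  So J⁻¹ = kg⁻¹·m⁻²·s².
  Wb = V·s (flux: a volt is a weber per second),
      = kg·m²·s⁻²·A⁻¹.
  Pa = N/m² (pressure = force per area),
      = kg·m⁻¹·s⁻².
  H = Wb/A (inductance = flux per current),
      = kg·m²·s⁻²·A⁻².
  So H⁻² = kg⁻²·m⁻⁴·s⁴·A⁴.
  Combining: mol·Hz·T⁻¹·J⁻¹·Wb·Pa·m·H⁻² = mol · s⁻¹ · (kg⁻¹·s²·A) · (kg⁻¹·m⁻²·s²) · (kg·m²·s⁻²·A⁻¹) · (kg·m⁻¹·s⁻²) · m · (kg⁻²·m⁻⁴·s⁴·A⁴) = kg⁻²·m⁻⁴·s³·A⁴·mol.
Left is kg⁻²·m⁻⁴·s⁴·A⁴·mol; right is kg⁻²·m⁻⁴·s³·A⁴·mol — different.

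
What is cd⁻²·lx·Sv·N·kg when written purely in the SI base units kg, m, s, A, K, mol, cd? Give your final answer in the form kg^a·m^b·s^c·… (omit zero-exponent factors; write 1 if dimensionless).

kg²·m·s⁻⁴·cd⁻¹

lx = m⁻²·cd.
Sv = m²·s⁻².
N = kg·m·s⁻².
Combining: cd⁻²·lx·Sv·N·kg = cd⁻² · (m⁻²·cd) · (m²·s⁻²) · (kg·m·s⁻²) · kg = kg²·m·s⁻⁴·cd⁻¹.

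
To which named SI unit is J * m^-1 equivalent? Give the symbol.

J = N·m (work = force × distance),
    = kg·m²·s⁻².
Combining: J·m⁻¹ = (kg·m²·s⁻²) · m⁻¹ = kg·m·s⁻².
kg·m·s⁻² is the base-SI form of the newton.

N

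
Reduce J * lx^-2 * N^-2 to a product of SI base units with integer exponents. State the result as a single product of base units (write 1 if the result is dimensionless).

J = N·m (work = force × distance),
    = kg·m²·s⁻².
lx = lm/m² (illuminance = luminous flux per area),
    = m⁻²·cd.
So lx⁻² = m⁴·cd⁻².
N = kg·m/s² = kg·m·s⁻² (force = mass × acceleration).
So N⁻² = kg⁻²·m⁻²·s⁴.
Combining: J·lx⁻²·N⁻² = (kg·m²·s⁻²) · (m⁴·cd⁻²) · (kg⁻²·m⁻²·s⁴) = kg⁻¹·m⁴·s²·cd⁻².

kg⁻¹·m⁴·s²·cd⁻²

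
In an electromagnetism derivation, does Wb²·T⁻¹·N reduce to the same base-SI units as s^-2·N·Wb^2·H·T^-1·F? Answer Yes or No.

Yes

Left side:
  Wb = kg·m²·s⁻²·A⁻¹.
  So Wb² = kg²·m⁴·s⁻⁴·A⁻².
  T = kg·s⁻²·A⁻¹.
  So T⁻¹ = kg⁻¹·s²·A.
  N = kg·m·s⁻².
  Combining: Wb²·T⁻¹·N = (kg²·m⁴·s⁻⁴·A⁻²) · (kg⁻¹·s²·A) · (kg·m·s⁻²) = kg²·m⁵·s⁻⁴·A⁻¹.
Right side:
  N = kg·m/s² = kg·m·s⁻² (force = mass × acceleration).
  Wb = V·s (flux: a volt is a weber per second),
      = kg·m²·s⁻²·A⁻¹.
  So Wb² = kg²·m⁴·s⁻⁴·A⁻².
  H = Wb/A (inductance = flux per current),
      = kg·m²·s⁻²·A⁻².
  T = Wb/m² (flux density = flux per area),
      = kg·s⁻²·A⁻¹.
  So T⁻¹ = kg⁻¹·s²·A.
  F = C/V (capacitance = charge per voltage),
      = A·s/(kg·m²·s⁻³·A⁻¹) (substituting C and V),
      = kg⁻¹·m⁻²·s⁴·A².
  Combining: s⁻²·N·Wb²·H·T⁻¹·F = s⁻² · (kg·m·s⁻²) · (kg²·m⁴·s⁻⁴·A⁻²) · (kg·m²·s⁻²·A⁻²) · (kg⁻¹·s²·A) · (kg⁻¹·m⁻²·s⁴·A²) = kg²·m⁵·s⁻⁴·A⁻¹.
Both reduce to kg²·m⁵·s⁻⁴·A⁻¹.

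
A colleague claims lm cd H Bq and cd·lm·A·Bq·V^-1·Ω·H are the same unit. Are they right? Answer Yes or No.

Yes

Left side:
  lm = cd·sr = cd (luminous flux; sr is dimensionless).
  H = Wb/A (inductance = flux per current),
      = kg·m²·s⁻²·A⁻².
  Bq = 1/s = s⁻¹ (activity is decays per second).
  Combining: lm·cd·H·Bq = cd · cd · (kg·m²·s⁻²·A⁻²) · s⁻¹ = kg·m²·s⁻³·A⁻²·cd².
Right side:
  lm = cd.
  Bq = s⁻¹.
  V = kg·m²·s⁻³·A⁻¹.
  So V⁻¹ = kg⁻¹·m⁻²·s³·A.
  Ω = kg·m²·s⁻³·A⁻².
  H = kg·m²·s⁻²·A⁻².
  Combining: cd·lm·A·Bq·V⁻¹·Ω·H = cd · cd · A · s⁻¹ · (kg⁻¹·m⁻²·s³·A) · (kg·m²·s⁻³·A⁻²) · (kg·m²·s⁻²·A⁻²) = kg·m²·s⁻³·A⁻²·cd².
Both reduce to kg·m²·s⁻³·A⁻²·cd².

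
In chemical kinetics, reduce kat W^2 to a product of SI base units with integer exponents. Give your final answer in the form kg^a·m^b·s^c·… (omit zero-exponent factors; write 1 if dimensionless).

kg²·m⁴·s⁻⁷·mol

kat = s⁻¹·mol.
W = kg·m²·s⁻³.
So W² = kg²·m⁴·s⁻⁶.
Combining: kat·W² = (s⁻¹·mol) · (kg²·m⁴·s⁻⁶) = kg²·m⁴·s⁻⁷·mol.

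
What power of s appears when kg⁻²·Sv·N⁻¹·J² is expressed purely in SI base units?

Sv = J/kg (equivalent dose = energy per mass),
    = m²·s⁻².
N = kg·m/s² = kg·m·s⁻² (force = mass × acceleration).
So N⁻¹ = kg⁻¹·m⁻¹·s².
J = N·m (work = force × distance),
    = kg·m²·s⁻².
So J² = kg²·m⁴·s⁻⁴.
Combining: kg⁻²·Sv·N⁻¹·J² = kg⁻² · (m²·s⁻²) · (kg⁻¹·m⁻¹·s²) · (kg²·m⁴·s⁻⁴) = kg⁻¹·m⁵·s⁻⁴.
The exponent of s is -4.

-4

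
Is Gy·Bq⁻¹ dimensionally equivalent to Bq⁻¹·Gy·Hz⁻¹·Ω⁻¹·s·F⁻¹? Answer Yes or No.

Left side:
  Gy = J/kg (absorbed dose = energy per mass),
      = m²·s⁻².
  Bq = 1/s = s⁻¹ (activity is decays per second).
  So Bq⁻¹ = s.
  Combining: Gy·Bq⁻¹ = (m²·s⁻²) · s = m²·s⁻¹.
Right side:
  Bq = 1/s = s⁻¹ (activity is decays per second).
  So Bq⁻¹ = s.
  Gy = J/kg (absorbed dose = energy per mass),
      = m²·s⁻².
  Hz = 1/s = s⁻¹ (frequency is cycles per second).
  So Hz⁻¹ = s.
  Ω = V/A (resistance = voltage per current),
      = kg·m²·s⁻³·A⁻².
  So Ω⁻¹ = kg⁻¹·m⁻²·s³·A².
  F = C/V (capacitance = charge per voltage),
      = A·s/(kg·m²·s⁻³·A⁻¹) (substituting C and V),
      = kg⁻¹·m⁻²·s⁴·A².
  So F⁻¹ = kg·m²·s⁻⁴·A⁻².
  Combining: Bq⁻¹·Gy·Hz⁻¹·Ω⁻¹·s·F⁻¹ = s · (m²·s⁻²) · s · (kg⁻¹·m⁻²·s³·A²) · s · (kg·m²·s⁻⁴·A⁻²) = m².
Left is m²·s⁻¹; right is m² — different.

No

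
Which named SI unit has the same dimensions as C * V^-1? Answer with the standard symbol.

C = s·A.
V = kg·m²·s⁻³·A⁻¹.
So V⁻¹ = kg⁻¹·m⁻²·s³·A.
Combining: C·V⁻¹ = (s·A) · (kg⁻¹·m⁻²·s³·A) = kg⁻¹·m⁻²·s⁴·A².
kg⁻¹·m⁻²·s⁴·A² is the base-SI form of the farad.

F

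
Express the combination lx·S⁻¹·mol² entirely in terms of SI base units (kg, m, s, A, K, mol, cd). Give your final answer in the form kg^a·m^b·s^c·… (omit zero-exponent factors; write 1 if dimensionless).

kg·s⁻³·A⁻²·mol²·cd

lx = m⁻²·cd.
S = kg⁻¹·m⁻²·s³·A².
So S⁻¹ = kg·m²·s⁻³·A⁻².
Combining: lx·S⁻¹·mol² = (m⁻²·cd) · (kg·m²·s⁻³·A⁻²) · mol² = kg·s⁻³·A⁻²·mol²·cd.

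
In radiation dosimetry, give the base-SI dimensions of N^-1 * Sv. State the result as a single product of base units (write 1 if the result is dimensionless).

N = kg·m·s⁻².
So N⁻¹ = kg⁻¹·m⁻¹·s².
Sv = m²·s⁻².
Combining: N⁻¹·Sv = (kg⁻¹·m⁻¹·s²) · (m²·s⁻²) = kg⁻¹·m.

kg⁻¹·m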